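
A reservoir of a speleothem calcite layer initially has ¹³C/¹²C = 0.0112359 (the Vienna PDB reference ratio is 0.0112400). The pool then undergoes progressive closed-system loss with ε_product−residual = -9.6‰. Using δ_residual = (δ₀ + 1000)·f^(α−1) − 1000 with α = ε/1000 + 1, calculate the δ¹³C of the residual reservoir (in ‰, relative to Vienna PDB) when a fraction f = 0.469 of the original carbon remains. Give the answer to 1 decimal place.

6.9‰

δ₀ = (0.0112359/0.0112400 − 1)×1000 = (0.999635 − 1)×1000 = -0.365‰
α − 1 = ε/1000 = -0.0096
f^(α−1) = 0.469^(-0.0096) = 1.007295
δ_res = (-0.365 + 1000) × 1.007295 − 1000 = 1006.928 − 1000 = 6.93‰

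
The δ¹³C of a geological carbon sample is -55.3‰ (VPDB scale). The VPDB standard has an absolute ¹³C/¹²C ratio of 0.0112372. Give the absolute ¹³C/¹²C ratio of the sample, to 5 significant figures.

R_sample = R_standard × (δ¹³C/1000 + 1)
R_sample = 0.0112372 × (-55.3/1000 + 1) = 0.0112372 × 0.944700
R_sample = 0.0106158

0.010616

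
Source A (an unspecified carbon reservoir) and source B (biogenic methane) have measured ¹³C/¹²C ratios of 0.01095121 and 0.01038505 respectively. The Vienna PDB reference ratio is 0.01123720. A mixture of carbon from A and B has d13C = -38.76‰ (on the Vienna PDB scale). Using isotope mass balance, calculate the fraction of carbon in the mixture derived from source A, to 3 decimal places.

δ_A = (0.01095121/0.01123720 − 1)×1000 = (0.974550 − 1)×1000 = -25.450‰
δ_B = (0.01038505/0.01123720 − 1)×1000 = (0.924167 − 1)×1000 = -75.833‰
f_A = (δ_mix − δ_B)/(δ_A − δ_B) = (-38.76 − (-75.833))/(-25.450 − (-75.833))
f_A = 37.073 / 50.383 = 0.7358

0.736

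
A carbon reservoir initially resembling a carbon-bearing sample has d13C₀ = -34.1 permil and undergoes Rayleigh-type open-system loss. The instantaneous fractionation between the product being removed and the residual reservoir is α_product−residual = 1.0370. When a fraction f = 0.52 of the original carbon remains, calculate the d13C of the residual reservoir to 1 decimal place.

Rayleigh residual: δ_res = (δ₀ + 1000)·f^(α−1) − 1000
α − 1 = 0.03700
f^(α−1) = 0.52^(0.03700) = 0.976095
δ_res = (-34.1 + 1000) × 0.976095 − 1000 = 942.810 − 1000 = -57.19 permil

-57.2 permil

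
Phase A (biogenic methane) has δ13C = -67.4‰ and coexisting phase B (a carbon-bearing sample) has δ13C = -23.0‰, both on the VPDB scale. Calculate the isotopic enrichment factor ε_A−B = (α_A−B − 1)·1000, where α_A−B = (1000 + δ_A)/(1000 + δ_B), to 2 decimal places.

α_A−B = (1000 + -67.4) / (1000 + -23.0) = 932.6 / 977.0 = 0.954555
ε_A−B = (0.954555 − 1) × 1000 = -45.445‰
(The approximation ε ≈ δ_A − δ_B would give -44.4‰.)

-45.45‰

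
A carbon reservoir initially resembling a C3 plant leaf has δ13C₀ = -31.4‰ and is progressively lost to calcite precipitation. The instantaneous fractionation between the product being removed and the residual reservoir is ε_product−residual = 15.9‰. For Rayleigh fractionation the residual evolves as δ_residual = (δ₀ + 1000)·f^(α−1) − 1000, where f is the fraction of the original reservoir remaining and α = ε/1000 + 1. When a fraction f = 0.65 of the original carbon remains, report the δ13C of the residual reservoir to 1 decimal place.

-38.0‰

Rayleigh residual: δ_res = (δ₀ + 1000)·f^(α−1) − 1000
α = ε/1000 + 1 = 1.01590, so α − 1 = 0.01590
f^(α−1) = 0.65^(0.01590) = 0.993174
δ_res = (-31.4 + 1000) × 0.993174 − 1000 = 961.988 − 1000 = -38.01‰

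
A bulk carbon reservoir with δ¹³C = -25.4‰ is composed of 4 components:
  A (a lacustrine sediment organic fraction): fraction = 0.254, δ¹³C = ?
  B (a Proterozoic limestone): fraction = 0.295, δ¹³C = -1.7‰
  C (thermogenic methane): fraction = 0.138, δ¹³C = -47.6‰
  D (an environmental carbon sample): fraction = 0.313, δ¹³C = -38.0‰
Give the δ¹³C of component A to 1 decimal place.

-25.3‰

Isotope mass balance: δ_bulk = Σ fᵢ·δᵢ.
-25.4 = 0.254×δ_A + 0.295×(-1.7) + 0.138×(-47.6) + 0.313×(-38.0)
0.254·δ_A = -25.4 − (-18.964) = -6.436
δ_A = -6.436 / 0.254 = -25.34‰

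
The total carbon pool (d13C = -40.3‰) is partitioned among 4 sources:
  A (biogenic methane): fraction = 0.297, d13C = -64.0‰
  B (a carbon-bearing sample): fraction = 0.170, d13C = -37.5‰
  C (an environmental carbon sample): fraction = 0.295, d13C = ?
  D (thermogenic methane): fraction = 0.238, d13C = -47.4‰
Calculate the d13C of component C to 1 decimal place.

Isotope mass balance: δ_bulk = Σ fᵢ·δᵢ.
-40.3 = 0.297×(-64.0) + 0.170×(-37.5) + 0.295×δ_C + 0.238×(-47.4)
0.295·δ_C = -40.3 − (-36.664) = -3.636
δ_C = -3.636 / 0.295 = -12.32‰

-12.3‰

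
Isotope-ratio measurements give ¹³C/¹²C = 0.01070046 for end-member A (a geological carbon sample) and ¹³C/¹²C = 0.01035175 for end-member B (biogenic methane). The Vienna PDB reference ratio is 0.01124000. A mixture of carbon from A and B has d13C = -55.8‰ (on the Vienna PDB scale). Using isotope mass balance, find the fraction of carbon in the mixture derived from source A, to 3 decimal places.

0.749

δ_A = (0.01070046/0.01124000 − 1)×1000 = (0.951998 − 1)×1000 = -48.002‰
δ_B = (0.01035175/0.01124000 − 1)×1000 = (0.920974 − 1)×1000 = -79.026‰
f_A = (δ_mix − δ_B)/(δ_A − δ_B) = (-55.8 − (-79.026))/(-48.002 − (-79.026))
f_A = 23.226 / 31.024 = 0.7486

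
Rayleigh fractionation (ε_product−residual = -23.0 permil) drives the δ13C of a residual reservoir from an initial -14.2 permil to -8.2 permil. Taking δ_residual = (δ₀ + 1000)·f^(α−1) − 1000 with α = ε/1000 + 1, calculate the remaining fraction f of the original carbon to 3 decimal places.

α − 1 = ε/1000 = -0.0230
(δ_res + 1000)/(δ₀ + 1000) = (-8.2 + 1000)/(-14.2 + 1000) = 991.8/985.8 = 1.006086
f = 1.006086^(1/-0.0230) = exp(ln(1.006086)/-0.0230) = exp(0.00607/-0.0230)
f = exp(-0.2638) = 0.7681

0.768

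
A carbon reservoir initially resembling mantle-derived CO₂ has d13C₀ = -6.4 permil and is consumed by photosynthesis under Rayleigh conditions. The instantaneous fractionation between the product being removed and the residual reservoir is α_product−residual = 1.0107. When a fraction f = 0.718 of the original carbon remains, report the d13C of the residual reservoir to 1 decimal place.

Rayleigh residual: δ_res = (δ₀ + 1000)·f^(α−1) − 1000
α − 1 = 0.01070
f^(α−1) = 0.718^(0.01070) = 0.996462
δ_res = (-6.4 + 1000) × 0.996462 − 1000 = 990.084 − 1000 = -9.92 permil

-9.9 permil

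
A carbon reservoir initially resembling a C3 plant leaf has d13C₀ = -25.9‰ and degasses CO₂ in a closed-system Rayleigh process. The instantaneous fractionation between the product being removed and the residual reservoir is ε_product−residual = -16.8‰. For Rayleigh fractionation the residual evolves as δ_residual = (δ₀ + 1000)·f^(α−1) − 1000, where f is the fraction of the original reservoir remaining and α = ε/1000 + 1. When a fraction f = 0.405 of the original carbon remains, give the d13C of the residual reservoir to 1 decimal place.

-11.0‰

Rayleigh residual: δ_res = (δ₀ + 1000)·f^(α−1) − 1000
α = ε/1000 + 1 = 0.98320, so α − 1 = -0.01680
f^(α−1) = 0.405^(-0.01680) = 1.015301
δ_res = (-25.9 + 1000) × 1.015301 − 1000 = 989.005 − 1000 = -11.00‰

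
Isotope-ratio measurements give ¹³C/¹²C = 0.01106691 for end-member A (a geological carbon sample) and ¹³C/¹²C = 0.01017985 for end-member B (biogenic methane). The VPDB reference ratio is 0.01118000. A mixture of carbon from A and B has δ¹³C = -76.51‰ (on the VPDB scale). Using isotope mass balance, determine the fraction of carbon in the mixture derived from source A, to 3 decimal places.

δ_A = (0.01106691/0.01118000 − 1)×1000 = (0.989885 − 1)×1000 = -10.115‰
δ_B = (0.01017985/0.01118000 − 1)×1000 = (0.910541 − 1)×1000 = -89.459‰
f_A = (δ_mix − δ_B)/(δ_A − δ_B) = (-76.51 − (-89.459))/(-10.115 − (-89.459))
f_A = 12.949 / 79.343 = 0.1632

0.163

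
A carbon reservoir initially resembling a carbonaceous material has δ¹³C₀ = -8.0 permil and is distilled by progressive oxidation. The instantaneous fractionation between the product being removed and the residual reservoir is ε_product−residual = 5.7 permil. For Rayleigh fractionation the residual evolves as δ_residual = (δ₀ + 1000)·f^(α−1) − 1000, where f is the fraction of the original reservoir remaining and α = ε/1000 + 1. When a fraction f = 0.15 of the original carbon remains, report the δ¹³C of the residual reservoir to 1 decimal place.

Rayleigh residual: δ_res = (δ₀ + 1000)·f^(α−1) − 1000
α = ε/1000 + 1 = 1.00570, so α − 1 = 0.00570
f^(α−1) = 0.15^(0.00570) = 0.989245
δ_res = (-8.0 + 1000) × 0.989245 − 1000 = 981.331 − 1000 = -18.67 permil

-18.7 permil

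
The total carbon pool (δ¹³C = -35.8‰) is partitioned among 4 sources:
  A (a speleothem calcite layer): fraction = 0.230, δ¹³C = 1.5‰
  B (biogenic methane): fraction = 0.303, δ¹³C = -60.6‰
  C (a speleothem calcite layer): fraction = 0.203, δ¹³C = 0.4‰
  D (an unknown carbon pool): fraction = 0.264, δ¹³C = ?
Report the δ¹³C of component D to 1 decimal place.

-67.7‰

Isotope mass balance: δ_bulk = Σ fᵢ·δᵢ.
-35.8 = 0.230×(1.5) + 0.303×(-60.6) + 0.203×(0.4) + 0.264×δ_D
0.264·δ_D = -35.8 − (-17.936) = -17.864
δ_D = -17.864 / 0.264 = -67.67‰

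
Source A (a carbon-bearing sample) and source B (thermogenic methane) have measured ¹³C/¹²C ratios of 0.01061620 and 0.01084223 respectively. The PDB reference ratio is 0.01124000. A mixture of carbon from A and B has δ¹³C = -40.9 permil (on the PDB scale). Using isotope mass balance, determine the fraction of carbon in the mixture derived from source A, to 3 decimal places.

δ_A = (0.01061620/0.01124000 − 1)×1000 = (0.944502 − 1)×1000 = -55.498 permil
δ_B = (0.01084223/0.01124000 − 1)×1000 = (0.964611 − 1)×1000 = -35.389 permil
f_A = (δ_mix − δ_B)/(δ_A − δ_B) = (-40.9 − (-35.389))/(-55.498 − (-35.389))
f_A = -5.511 / -20.109 = 0.2741

0.274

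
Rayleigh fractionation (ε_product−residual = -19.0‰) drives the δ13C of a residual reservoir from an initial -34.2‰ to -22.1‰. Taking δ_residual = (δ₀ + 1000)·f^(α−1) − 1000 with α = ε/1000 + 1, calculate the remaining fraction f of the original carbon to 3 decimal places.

0.519

α − 1 = ε/1000 = -0.0190
(δ_res + 1000)/(δ₀ + 1000) = (-22.1 + 1000)/(-34.2 + 1000) = 977.9/965.8 = 1.012528
f = 1.012528^(1/-0.0190) = exp(ln(1.012528)/-0.0190) = exp(0.01245/-0.0190)
f = exp(-0.6553) = 0.5193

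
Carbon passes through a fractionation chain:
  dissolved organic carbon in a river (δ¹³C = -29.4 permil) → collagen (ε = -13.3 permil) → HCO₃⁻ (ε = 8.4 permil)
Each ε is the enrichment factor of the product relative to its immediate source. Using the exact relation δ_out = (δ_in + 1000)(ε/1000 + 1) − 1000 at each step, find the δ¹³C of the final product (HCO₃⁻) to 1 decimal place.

-34.3 permil

step 1: δ = (-29.40 + 1000)·(-13.3/1000 + 1) − 1000 = -42.31 permil
step 2: δ = (-42.31 + 1000)·(8.4/1000 + 1) − 1000 = -34.26 permil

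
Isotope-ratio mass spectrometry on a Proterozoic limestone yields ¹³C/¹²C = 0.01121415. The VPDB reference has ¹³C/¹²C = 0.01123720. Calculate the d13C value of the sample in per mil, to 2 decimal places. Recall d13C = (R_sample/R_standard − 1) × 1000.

-2.05 per mil

d13C = (R_sample / R_standard − 1) × 1000
R_sample / R_standard = 0.01121415 / 0.01123720 = 0.997949
d13C = (0.997949 − 1) × 1000 = -2.051 per mil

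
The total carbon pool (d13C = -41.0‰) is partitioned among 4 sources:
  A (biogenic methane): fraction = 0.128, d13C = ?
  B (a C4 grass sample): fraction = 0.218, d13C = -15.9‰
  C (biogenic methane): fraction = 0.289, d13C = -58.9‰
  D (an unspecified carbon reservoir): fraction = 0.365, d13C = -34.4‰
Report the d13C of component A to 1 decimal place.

Isotope mass balance: δ_bulk = Σ fᵢ·δᵢ.
-41.0 = 0.128×δ_A + 0.218×(-15.9) + 0.289×(-58.9) + 0.365×(-34.4)
0.128·δ_A = -41.0 − (-33.044) = -7.956
δ_A = -7.956 / 0.128 = -62.15‰

-62.2‰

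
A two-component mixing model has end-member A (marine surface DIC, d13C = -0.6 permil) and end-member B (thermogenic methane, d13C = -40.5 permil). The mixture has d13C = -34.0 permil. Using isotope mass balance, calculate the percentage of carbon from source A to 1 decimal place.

δ_mix = f_A·δ_A + (1 − f_A)·δ_B  ⇒  f_A = (δ_mix − δ_B)/(δ_A − δ_B)
f_A = (-34.0 − (-40.5)) / (-0.6 − (-40.5))
f_A = 6.5 / 39.9 = 0.1629

16.3%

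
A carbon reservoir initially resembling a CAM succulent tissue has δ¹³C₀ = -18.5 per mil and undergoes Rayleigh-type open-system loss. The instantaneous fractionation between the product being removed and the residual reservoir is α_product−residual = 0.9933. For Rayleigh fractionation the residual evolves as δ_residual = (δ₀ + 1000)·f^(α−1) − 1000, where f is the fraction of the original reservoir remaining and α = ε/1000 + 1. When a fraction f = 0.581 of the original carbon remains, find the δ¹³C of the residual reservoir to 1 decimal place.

Rayleigh residual: δ_res = (δ₀ + 1000)·f^(α−1) − 1000
α − 1 = -0.00670
f^(α−1) = 0.581^(-0.00670) = 1.003645
δ_res = (-18.5 + 1000) × 1.003645 − 1000 = 985.077 − 1000 = -14.92 per mil

-14.9 per mil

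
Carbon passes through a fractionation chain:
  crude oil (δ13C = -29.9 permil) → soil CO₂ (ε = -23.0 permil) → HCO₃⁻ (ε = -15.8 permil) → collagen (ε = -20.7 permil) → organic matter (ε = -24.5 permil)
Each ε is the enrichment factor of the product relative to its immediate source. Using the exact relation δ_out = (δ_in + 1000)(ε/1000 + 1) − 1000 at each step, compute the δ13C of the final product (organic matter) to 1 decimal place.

-108.9 permil

step 1: δ = (-29.90 + 1000)·(-23.0/1000 + 1) − 1000 = -52.21 permil
step 2: δ = (-52.21 + 1000)·(-15.8/1000 + 1) − 1000 = -67.19 permil
step 3: δ = (-67.19 + 1000)·(-20.7/1000 + 1) − 1000 = -86.50 permil
step 4: δ = (-86.50 + 1000)·(-24.5/1000 + 1) − 1000 = -108.88 permil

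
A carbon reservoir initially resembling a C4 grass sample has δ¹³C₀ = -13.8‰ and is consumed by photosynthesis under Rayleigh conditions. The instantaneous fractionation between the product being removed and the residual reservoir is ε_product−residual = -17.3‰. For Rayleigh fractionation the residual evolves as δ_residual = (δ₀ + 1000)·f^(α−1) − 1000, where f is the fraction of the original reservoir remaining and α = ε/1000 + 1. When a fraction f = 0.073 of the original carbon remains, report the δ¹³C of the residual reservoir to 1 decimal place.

Rayleigh residual: δ_res = (δ₀ + 1000)·f^(α−1) − 1000
α = ε/1000 + 1 = 0.98270, so α − 1 = -0.01730
f^(α−1) = 0.073^(-0.01730) = 1.046320
δ_res = (-13.8 + 1000) × 1.046320 − 1000 = 1031.881 − 1000 = 31.88‰

31.9‰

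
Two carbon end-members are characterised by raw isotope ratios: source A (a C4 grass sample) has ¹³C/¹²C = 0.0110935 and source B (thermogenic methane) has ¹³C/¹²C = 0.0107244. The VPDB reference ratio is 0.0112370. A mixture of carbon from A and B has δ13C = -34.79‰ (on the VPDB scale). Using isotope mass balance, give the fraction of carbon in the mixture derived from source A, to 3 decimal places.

δ_A = (0.0110935/0.0112370 − 1)×1000 = (0.987230 − 1)×1000 = -12.770‰
δ_B = (0.0107244/0.0112370 − 1)×1000 = (0.954383 − 1)×1000 = -45.617‰
f_A = (δ_mix − δ_B)/(δ_A − δ_B) = (-34.79 − (-45.617))/(-12.770 − (-45.617))
f_A = 10.827 / 32.847 = 0.3296

0.330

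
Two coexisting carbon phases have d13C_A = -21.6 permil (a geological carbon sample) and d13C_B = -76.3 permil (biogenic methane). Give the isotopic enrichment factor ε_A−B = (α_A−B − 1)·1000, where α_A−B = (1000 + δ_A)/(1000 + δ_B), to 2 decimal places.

α_A−B = (1000 + -21.6) / (1000 + -76.3) = 978.4 / 923.7 = 1.059218
ε_A−B = (1.059218 − 1) × 1000 = 59.218 permil
(The approximation ε ≈ δ_A − δ_B would give 54.7 permil.)

59.22 permil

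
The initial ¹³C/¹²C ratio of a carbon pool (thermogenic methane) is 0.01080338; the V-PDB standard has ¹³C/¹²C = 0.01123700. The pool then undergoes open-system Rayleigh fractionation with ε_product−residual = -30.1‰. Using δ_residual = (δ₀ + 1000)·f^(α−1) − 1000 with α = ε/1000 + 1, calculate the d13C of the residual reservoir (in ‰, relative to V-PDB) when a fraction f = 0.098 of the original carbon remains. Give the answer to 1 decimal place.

δ₀ = (0.01080338/0.01123700 − 1)×1000 = (0.961411 − 1)×1000 = -38.589‰
α − 1 = ε/1000 = -0.0301
f^(α−1) = 0.098^(-0.0301) = 1.072418
δ_res = (-38.589 + 1000) × 1.072418 − 1000 = 1031.035 − 1000 = 31.03‰

31.0‰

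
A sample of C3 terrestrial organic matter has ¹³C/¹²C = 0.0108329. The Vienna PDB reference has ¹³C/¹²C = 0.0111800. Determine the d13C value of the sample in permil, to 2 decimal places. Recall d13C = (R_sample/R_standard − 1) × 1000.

d13C = (R_sample / R_standard − 1) × 1000
R_sample / R_standard = 0.0108329 / 0.0111800 = 0.968953
d13C = (0.968953 − 1) × 1000 = -31.047 permil

-31.05 permil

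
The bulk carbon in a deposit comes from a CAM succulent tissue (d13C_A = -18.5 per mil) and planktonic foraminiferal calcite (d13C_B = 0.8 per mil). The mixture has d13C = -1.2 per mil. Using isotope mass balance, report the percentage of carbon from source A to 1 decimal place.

δ_mix = f_A·δ_A + (1 − f_A)·δ_B  ⇒  f_A = (δ_mix − δ_B)/(δ_A − δ_B)
f_A = (-1.2 − (0.8)) / (-18.5 − (0.8))
f_A = -2.0 / -19.3 = 0.1036

10.4%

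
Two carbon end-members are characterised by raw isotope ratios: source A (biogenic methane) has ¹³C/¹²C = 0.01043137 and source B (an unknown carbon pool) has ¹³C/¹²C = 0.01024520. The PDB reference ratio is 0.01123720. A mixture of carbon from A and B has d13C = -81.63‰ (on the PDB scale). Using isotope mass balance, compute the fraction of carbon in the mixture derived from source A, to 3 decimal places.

δ_A = (0.01043137/0.01123720 − 1)×1000 = (0.928289 − 1)×1000 = -71.711‰
δ_B = (0.01024520/0.01123720 − 1)×1000 = (0.911722 − 1)×1000 = -88.278‰
f_A = (δ_mix − δ_B)/(δ_A − δ_B) = (-81.63 − (-88.278))/(-71.711 − (-88.278))
f_A = 6.648 / 16.567 = 0.4013

0.401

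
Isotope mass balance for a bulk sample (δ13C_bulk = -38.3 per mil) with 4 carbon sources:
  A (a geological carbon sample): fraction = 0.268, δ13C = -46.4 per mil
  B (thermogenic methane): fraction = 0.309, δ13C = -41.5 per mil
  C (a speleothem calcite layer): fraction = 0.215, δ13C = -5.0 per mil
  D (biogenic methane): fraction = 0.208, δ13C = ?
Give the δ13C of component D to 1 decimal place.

Isotope mass balance: δ_bulk = Σ fᵢ·δᵢ.
-38.3 = 0.268×(-46.4) + 0.309×(-41.5) + 0.215×(-5.0) + 0.208×δ_D
0.208·δ_D = -38.3 − (-26.334) = -11.966
δ_D = -11.966 / 0.208 = -57.53 per mil

-57.5 per mil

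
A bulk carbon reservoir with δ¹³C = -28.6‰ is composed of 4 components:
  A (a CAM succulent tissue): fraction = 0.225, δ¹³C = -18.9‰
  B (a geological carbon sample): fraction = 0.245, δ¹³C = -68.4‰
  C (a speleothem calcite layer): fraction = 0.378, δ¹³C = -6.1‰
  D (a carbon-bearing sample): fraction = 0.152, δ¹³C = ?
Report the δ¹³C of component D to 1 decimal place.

Isotope mass balance: δ_bulk = Σ fᵢ·δᵢ.
-28.6 = 0.225×(-18.9) + 0.245×(-68.4) + 0.378×(-6.1) + 0.152×δ_D
0.152·δ_D = -28.6 − (-23.316) = -5.284
δ_D = -5.284 / 0.152 = -34.76‰

-34.8‰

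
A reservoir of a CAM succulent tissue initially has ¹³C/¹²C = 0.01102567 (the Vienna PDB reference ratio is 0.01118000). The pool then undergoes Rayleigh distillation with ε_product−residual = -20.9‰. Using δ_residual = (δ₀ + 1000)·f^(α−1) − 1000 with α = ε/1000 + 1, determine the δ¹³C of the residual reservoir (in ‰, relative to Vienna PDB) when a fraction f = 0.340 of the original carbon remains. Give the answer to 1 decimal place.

δ₀ = (0.01102567/0.01118000 − 1)×1000 = (0.986196 − 1)×1000 = -13.804‰
α − 1 = ε/1000 = -0.0209
f^(α−1) = 0.340^(-0.0209) = 1.022803
δ_res = (-13.804 + 1000) × 1.022803 − 1000 = 1008.684 − 1000 = 8.68‰

8.7‰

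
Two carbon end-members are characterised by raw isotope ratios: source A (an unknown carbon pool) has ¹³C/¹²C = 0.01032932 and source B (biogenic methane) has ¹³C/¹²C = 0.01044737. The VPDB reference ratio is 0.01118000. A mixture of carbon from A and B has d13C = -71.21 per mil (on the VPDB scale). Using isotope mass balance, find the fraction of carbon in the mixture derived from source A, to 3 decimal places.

δ_A = (0.01032932/0.01118000 − 1)×1000 = (0.923911 − 1)×1000 = -76.089 per mil
δ_B = (0.01044737/0.01118000 − 1)×1000 = (0.934470 − 1)×1000 = -65.530 per mil
f_A = (δ_mix − δ_B)/(δ_A − δ_B) = (-71.21 − (-65.530))/(-76.089 − (-65.530))
f_A = -5.680 / -10.559 = 0.5379

0.538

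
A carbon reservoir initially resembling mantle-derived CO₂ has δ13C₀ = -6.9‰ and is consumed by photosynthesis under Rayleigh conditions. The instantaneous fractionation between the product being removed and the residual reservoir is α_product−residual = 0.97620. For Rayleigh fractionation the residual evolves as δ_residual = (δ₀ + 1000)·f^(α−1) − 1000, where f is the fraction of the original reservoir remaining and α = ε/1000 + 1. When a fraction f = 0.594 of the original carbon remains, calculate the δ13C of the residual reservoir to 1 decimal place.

5.5‰

Rayleigh residual: δ_res = (δ₀ + 1000)·f^(α−1) − 1000
α − 1 = -0.02380
f^(α−1) = 0.594^(-0.02380) = 1.012474
δ_res = (-6.9 + 1000) × 1.012474 − 1000 = 1005.488 − 1000 = 5.49‰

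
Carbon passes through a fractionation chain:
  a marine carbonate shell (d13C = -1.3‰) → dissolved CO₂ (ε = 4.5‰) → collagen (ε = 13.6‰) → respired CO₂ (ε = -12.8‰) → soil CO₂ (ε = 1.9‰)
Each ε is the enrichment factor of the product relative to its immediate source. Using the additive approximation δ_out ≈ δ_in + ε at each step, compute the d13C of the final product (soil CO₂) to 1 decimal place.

step 1: δ ≈ -1.3 + (4.5) = 3.2‰
step 2: δ ≈ 3.2 + (13.6) = 16.8‰
step 3: δ ≈ 16.8 + (-12.8) = 4.0‰
step 4: δ ≈ 4.0 + (1.9) = 5.9‰

5.9‰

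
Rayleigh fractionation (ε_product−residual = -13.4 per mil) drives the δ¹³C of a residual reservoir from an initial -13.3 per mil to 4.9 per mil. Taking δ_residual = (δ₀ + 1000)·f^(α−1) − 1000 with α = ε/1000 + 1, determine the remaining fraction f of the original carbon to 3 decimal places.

0.256

α − 1 = ε/1000 = -0.0134
(δ_res + 1000)/(δ₀ + 1000) = (4.9 + 1000)/(-13.3 + 1000) = 1004.9/986.7 = 1.018445
f = 1.018445^(1/-0.0134) = exp(ln(1.018445)/-0.0134) = exp(0.01828/-0.0134)
f = exp(-1.3640) = 0.2556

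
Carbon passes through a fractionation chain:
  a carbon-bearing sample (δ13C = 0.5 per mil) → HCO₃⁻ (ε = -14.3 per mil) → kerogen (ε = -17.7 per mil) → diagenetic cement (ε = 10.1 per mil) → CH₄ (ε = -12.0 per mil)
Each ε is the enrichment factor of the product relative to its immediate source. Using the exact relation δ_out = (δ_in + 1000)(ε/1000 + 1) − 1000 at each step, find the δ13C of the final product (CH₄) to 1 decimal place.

-33.2 per mil

step 1: δ = (0.50 + 1000)·(-14.3/1000 + 1) − 1000 = -13.81 per mil
step 2: δ = (-13.81 + 1000)·(-17.7/1000 + 1) − 1000 = -31.26 per mil
step 3: δ = (-31.26 + 1000)·(10.1/1000 + 1) − 1000 = -21.48 per mil
step 4: δ = (-21.48 + 1000)·(-12.0/1000 + 1) − 1000 = -33.22 per mil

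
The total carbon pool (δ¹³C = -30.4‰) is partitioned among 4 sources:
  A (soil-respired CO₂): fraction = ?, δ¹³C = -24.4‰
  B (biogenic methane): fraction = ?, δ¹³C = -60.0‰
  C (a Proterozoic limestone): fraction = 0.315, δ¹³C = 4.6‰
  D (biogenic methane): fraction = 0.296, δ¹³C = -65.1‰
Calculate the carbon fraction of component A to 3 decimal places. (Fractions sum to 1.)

0.302

Let f_A and f_B be the unknown fractions; fractions sum to 1 so f_A + f_B = 0.389.
Mass balance: Σ fᵢ·δᵢ = δ_bulk ⇒ f_A·(-24.4) + f_B·(-60.0) = -30.4 − (-17.821) = -12.579
Substitute f_B = 0.389 − f_A:
f_A·(-24.4 − -60.0) = -12.579 − 0.389×(-60.0) = 10.761
f_A = 10.761 / 35.6 = 0.3023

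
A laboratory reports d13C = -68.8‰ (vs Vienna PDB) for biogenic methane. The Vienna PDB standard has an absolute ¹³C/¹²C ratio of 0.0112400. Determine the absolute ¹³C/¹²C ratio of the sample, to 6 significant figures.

0.0104667

R_sample = R_standard × (d13C/1000 + 1)
R_sample = 0.0112400 × (-68.8/1000 + 1) = 0.0112400 × 0.931200
R_sample = 0.0104667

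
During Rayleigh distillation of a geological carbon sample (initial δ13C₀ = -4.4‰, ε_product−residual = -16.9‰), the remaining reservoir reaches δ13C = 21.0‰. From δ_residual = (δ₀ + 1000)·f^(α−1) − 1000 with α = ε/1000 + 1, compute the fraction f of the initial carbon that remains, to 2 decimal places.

α − 1 = ε/1000 = -0.0169
(δ_res + 1000)/(δ₀ + 1000) = (21.0 + 1000)/(-4.4 + 1000) = 1021.0/995.6 = 1.025512
f = 1.025512^(1/-0.0169) = exp(ln(1.025512)/-0.0169) = exp(0.02519/-0.0169)
f = exp(-1.4907) = 0.2252

0.23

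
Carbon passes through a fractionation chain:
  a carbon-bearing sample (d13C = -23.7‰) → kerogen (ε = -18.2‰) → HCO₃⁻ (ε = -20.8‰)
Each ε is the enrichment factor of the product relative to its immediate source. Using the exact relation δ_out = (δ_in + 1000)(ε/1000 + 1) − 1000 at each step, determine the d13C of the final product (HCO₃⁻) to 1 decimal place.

-61.4‰

step 1: δ = (-23.70 + 1000)·(-18.2/1000 + 1) − 1000 = -41.47‰
step 2: δ = (-41.47 + 1000)·(-20.8/1000 + 1) − 1000 = -61.41‰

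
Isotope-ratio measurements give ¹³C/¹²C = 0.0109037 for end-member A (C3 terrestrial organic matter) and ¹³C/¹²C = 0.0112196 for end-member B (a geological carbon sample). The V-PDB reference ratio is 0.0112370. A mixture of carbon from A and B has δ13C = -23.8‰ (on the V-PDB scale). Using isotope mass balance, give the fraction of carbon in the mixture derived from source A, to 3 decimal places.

δ_A = (0.0109037/0.0112370 − 1)×1000 = (0.970339 − 1)×1000 = -29.661‰
δ_B = (0.0112196/0.0112370 − 1)×1000 = (0.998452 − 1)×1000 = -1.548‰
f_A = (δ_mix − δ_B)/(δ_A − δ_B) = (-23.8 − (-1.548))/(-29.661 − (-1.548))
f_A = -22.252 / -28.112 = 0.7915

0.792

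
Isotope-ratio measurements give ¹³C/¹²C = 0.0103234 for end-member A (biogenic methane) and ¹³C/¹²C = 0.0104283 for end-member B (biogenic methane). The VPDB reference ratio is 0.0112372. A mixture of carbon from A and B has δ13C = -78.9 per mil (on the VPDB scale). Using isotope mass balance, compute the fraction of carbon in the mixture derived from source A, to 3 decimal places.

0.741

δ_A = (0.0103234/0.0112372 − 1)×1000 = (0.918681 − 1)×1000 = -81.319 per mil
δ_B = (0.0104283/0.0112372 − 1)×1000 = (0.928016 − 1)×1000 = -71.984 per mil
f_A = (δ_mix − δ_B)/(δ_A − δ_B) = (-78.9 − (-71.984))/(-81.319 − (-71.984))
f_A = -6.916 / -9.335 = 0.7408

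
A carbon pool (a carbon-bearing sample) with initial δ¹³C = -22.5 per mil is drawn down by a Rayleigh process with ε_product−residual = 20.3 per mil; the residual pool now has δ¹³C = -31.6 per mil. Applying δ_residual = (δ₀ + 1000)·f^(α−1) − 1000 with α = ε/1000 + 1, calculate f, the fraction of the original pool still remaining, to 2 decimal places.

0.63

α − 1 = ε/1000 = 0.0203
(δ_res + 1000)/(δ₀ + 1000) = (-31.6 + 1000)/(-22.5 + 1000) = 968.4/977.5 = 0.990691
f = 0.990691^(1/0.0203) = exp(ln(0.990691)/0.0203) = exp(-0.00935/0.0203)
f = exp(-0.4607) = 0.6308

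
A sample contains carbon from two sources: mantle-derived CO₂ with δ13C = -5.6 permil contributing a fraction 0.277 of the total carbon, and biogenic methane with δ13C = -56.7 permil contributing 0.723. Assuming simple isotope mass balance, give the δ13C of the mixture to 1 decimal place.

-42.5 permil

δ_mix = f_A·δ_A + f_B·δ_B
δ_mix = 0.277 × (-5.6) + 0.723 × (-56.7)
δ_mix = -1.55 + -40.99 = -42.55 permil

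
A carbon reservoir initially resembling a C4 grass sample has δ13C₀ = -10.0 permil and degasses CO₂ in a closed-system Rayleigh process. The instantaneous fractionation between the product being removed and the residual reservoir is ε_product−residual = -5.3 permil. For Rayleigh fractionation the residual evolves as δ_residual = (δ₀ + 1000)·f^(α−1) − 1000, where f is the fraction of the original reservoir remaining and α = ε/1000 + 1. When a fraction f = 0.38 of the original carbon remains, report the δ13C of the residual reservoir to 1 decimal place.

-4.9 permil

Rayleigh residual: δ_res = (δ₀ + 1000)·f^(α−1) − 1000
α = ε/1000 + 1 = 0.99470, so α − 1 = -0.00530
f^(α−1) = 0.38^(-0.00530) = 1.005141
δ_res = (-10.0 + 1000) × 1.005141 − 1000 = 995.090 − 1000 = -4.91 permil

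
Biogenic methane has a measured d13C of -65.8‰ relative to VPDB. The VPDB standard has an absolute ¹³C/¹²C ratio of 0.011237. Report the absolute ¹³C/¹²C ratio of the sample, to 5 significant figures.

R_sample = R_standard × (d13C/1000 + 1)
R_sample = 0.011237 × (-65.8/1000 + 1) = 0.011237 × 0.934200
R_sample = 0.0104976

0.010498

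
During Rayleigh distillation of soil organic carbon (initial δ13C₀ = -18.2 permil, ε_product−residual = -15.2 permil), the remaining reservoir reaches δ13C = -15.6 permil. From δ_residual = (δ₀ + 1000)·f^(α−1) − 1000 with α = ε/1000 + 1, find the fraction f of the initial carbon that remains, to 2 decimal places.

0.84

α − 1 = ε/1000 = -0.0152
(δ_res + 1000)/(δ₀ + 1000) = (-15.6 + 1000)/(-18.2 + 1000) = 984.4/981.8 = 1.002648
f = 1.002648^(1/-0.0152) = exp(ln(1.002648)/-0.0152) = exp(0.00264/-0.0152)
f = exp(-0.1740) = 0.8403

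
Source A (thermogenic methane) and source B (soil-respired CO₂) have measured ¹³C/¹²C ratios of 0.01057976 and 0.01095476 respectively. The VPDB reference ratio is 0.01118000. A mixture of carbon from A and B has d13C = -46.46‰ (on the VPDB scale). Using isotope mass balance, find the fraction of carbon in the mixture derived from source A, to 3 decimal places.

0.784

δ_A = (0.01057976/0.01118000 − 1)×1000 = (0.946311 − 1)×1000 = -53.689‰
δ_B = (0.01095476/0.01118000 − 1)×1000 = (0.979853 − 1)×1000 = -20.147‰
f_A = (δ_mix − δ_B)/(δ_A − δ_B) = (-46.46 − (-20.147))/(-53.689 − (-20.147))
f_A = -26.313 / -33.542 = 0.7845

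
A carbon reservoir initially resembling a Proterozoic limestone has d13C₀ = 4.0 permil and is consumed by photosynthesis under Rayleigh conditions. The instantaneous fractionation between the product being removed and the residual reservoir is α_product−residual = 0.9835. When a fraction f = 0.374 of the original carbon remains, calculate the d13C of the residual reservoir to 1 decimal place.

Rayleigh residual: δ_res = (δ₀ + 1000)·f^(α−1) − 1000
α − 1 = -0.01650
f^(α−1) = 0.374^(-0.01650) = 1.016360
δ_res = (4.0 + 1000) × 1.016360 − 1000 = 1020.426 − 1000 = 20.43 permil

20.4 permil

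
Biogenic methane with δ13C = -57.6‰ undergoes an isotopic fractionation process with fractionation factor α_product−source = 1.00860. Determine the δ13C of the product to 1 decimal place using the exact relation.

δ_product = (δ_source + 1000)·α − 1000
δ_product = (-57.6 + 1000) × 1.00860 − 1000
δ_product = 950.505 − 1000 = -49.50‰

-49.5‰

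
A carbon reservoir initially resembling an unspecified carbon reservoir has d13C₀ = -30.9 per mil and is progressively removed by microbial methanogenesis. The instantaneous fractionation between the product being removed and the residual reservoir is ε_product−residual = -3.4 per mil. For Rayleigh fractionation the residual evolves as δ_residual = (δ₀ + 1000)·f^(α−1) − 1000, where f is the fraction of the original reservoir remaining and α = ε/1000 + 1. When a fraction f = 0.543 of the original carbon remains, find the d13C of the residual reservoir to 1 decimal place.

Rayleigh residual: δ_res = (δ₀ + 1000)·f^(α−1) − 1000
α = ε/1000 + 1 = 0.99660, so α − 1 = -0.00340
f^(α−1) = 0.543^(-0.00340) = 1.002078
δ_res = (-30.9 + 1000) × 1.002078 − 1000 = 971.114 − 1000 = -28.89 per mil

-28.9 per mil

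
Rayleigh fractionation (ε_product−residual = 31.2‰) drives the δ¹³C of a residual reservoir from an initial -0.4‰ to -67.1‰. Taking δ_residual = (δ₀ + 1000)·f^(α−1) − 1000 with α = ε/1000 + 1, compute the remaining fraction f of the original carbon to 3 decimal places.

0.109

α − 1 = ε/1000 = 0.0312
(δ_res + 1000)/(δ₀ + 1000) = (-67.1 + 1000)/(-0.4 + 1000) = 932.9/999.6 = 0.933273
f = 0.933273^(1/0.0312) = exp(ln(0.933273)/0.0312) = exp(-0.06906/0.0312)
f = exp(-2.2134) = 0.1093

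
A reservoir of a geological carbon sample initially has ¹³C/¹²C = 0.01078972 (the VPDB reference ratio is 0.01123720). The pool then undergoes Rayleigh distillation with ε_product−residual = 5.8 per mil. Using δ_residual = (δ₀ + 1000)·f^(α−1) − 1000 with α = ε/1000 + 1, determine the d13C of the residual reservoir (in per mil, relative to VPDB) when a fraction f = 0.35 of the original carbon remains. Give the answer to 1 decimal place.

-45.7 per mil

δ₀ = (0.01078972/0.01123720 − 1)×1000 = (0.960179 − 1)×1000 = -39.821 per mil
α − 1 = ε/1000 = 0.0058
f^(α−1) = 0.35^(0.0058) = 0.993930
δ_res = (-39.821 + 1000) × 0.993930 − 1000 = 954.350 − 1000 = -45.65 per mil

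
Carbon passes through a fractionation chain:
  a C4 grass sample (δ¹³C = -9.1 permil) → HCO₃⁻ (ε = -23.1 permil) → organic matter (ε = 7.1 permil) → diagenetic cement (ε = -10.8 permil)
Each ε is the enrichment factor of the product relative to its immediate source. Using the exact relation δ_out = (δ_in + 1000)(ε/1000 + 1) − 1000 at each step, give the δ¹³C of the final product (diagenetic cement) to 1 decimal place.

-35.6 permil

step 1: δ = (-9.10 + 1000)·(-23.1/1000 + 1) − 1000 = -31.99 permil
step 2: δ = (-31.99 + 1000)·(7.1/1000 + 1) − 1000 = -25.12 permil
step 3: δ = (-25.12 + 1000)·(-10.8/1000 + 1) − 1000 = -35.65 permil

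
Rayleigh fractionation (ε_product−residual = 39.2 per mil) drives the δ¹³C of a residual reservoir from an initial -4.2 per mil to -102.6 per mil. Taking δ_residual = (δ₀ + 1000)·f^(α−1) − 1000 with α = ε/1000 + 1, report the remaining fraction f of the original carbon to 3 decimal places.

0.070

α − 1 = ε/1000 = 0.0392
(δ_res + 1000)/(δ₀ + 1000) = (-102.6 + 1000)/(-4.2 + 1000) = 897.4/995.8 = 0.901185
f = 0.901185^(1/0.0392) = exp(ln(0.901185)/0.0392) = exp(-0.10404/0.0392)
f = exp(-2.6542) = 0.0704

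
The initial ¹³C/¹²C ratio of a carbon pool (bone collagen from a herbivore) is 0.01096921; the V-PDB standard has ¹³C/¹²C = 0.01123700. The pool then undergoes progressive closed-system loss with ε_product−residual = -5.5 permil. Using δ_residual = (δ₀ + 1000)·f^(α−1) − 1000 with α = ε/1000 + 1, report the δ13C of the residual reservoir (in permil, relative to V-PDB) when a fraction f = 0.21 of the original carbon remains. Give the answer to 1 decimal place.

δ₀ = (0.01096921/0.01123700 − 1)×1000 = (0.976169 − 1)×1000 = -23.831 permil
α − 1 = ε/1000 = -0.0055
f^(α−1) = 0.21^(-0.0055) = 1.008621
δ_res = (-23.831 + 1000) × 1.008621 − 1000 = 984.584 − 1000 = -15.42 permil

-15.4 permil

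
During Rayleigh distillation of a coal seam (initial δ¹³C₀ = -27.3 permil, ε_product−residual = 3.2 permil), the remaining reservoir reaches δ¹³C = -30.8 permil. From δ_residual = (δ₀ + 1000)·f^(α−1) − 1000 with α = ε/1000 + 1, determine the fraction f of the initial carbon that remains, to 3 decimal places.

α − 1 = ε/1000 = 0.0032
(δ_res + 1000)/(δ₀ + 1000) = (-30.8 + 1000)/(-27.3 + 1000) = 969.2/972.7 = 0.996402
f = 0.996402^(1/0.0032) = exp(ln(0.996402)/0.0032) = exp(-0.00360/0.0032)
f = exp(-1.1265) = 0.3242

0.324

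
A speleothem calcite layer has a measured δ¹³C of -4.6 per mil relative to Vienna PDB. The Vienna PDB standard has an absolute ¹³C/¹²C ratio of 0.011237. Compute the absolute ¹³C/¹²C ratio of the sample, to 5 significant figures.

R_sample = R_standard × (δ¹³C/1000 + 1)
R_sample = 0.011237 × (-4.6/1000 + 1) = 0.011237 × 0.995400
R_sample = 0.0111853

0.011185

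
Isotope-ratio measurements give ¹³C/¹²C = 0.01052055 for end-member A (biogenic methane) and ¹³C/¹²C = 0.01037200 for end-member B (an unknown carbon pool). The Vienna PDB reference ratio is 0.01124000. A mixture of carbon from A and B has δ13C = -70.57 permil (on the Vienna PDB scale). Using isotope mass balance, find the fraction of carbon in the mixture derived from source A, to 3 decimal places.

0.503

δ_A = (0.01052055/0.01124000 − 1)×1000 = (0.935992 − 1)×1000 = -64.008 permil
δ_B = (0.01037200/0.01124000 − 1)×1000 = (0.922776 − 1)×1000 = -77.224 permil
f_A = (δ_mix − δ_B)/(δ_A − δ_B) = (-70.57 − (-77.224))/(-64.008 − (-77.224))
f_A = 6.654 / 13.216 = 0.5035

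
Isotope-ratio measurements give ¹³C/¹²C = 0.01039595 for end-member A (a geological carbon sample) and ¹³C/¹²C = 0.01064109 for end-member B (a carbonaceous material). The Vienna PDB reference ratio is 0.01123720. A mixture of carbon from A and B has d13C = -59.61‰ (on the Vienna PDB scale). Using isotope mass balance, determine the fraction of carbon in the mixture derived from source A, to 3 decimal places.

0.301

δ_A = (0.01039595/0.01123720 − 1)×1000 = (0.925137 − 1)×1000 = -74.863‰
δ_B = (0.01064109/0.01123720 − 1)×1000 = (0.946952 − 1)×1000 = -53.048‰
f_A = (δ_mix − δ_B)/(δ_A − δ_B) = (-59.61 − (-53.048))/(-74.863 − (-53.048))
f_A = -6.562 / -21.815 = 0.3008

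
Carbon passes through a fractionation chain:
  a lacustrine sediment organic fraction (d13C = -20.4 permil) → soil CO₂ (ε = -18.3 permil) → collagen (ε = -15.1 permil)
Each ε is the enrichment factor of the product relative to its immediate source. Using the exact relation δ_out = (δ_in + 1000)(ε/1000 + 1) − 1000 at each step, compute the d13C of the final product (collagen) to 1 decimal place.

-52.8 permil

step 1: δ = (-20.40 + 1000)·(-18.3/1000 + 1) − 1000 = -38.33 permil
step 2: δ = (-38.33 + 1000)·(-15.1/1000 + 1) − 1000 = -52.85 permil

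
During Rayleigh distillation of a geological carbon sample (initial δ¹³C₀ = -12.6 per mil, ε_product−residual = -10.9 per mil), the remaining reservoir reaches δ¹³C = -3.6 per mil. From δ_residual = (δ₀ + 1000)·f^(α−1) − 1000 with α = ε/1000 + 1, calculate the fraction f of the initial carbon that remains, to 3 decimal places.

α − 1 = ε/1000 = -0.0109
(δ_res + 1000)/(δ₀ + 1000) = (-3.6 + 1000)/(-12.6 + 1000) = 996.4/987.4 = 1.009115
f = 1.009115^(1/-0.0109) = exp(ln(1.009115)/-0.0109) = exp(0.00907/-0.0109)
f = exp(-0.8324) = 0.4350

0.435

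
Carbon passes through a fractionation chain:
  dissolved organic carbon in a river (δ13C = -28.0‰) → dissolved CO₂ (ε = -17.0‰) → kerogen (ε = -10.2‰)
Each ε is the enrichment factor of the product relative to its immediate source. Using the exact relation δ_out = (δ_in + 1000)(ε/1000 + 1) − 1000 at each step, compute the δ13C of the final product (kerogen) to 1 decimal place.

step 1: δ = (-28.00 + 1000)·(-17.0/1000 + 1) − 1000 = -44.52‰
step 2: δ = (-44.52 + 1000)·(-10.2/1000 + 1) − 1000 = -54.27‰

-54.3‰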